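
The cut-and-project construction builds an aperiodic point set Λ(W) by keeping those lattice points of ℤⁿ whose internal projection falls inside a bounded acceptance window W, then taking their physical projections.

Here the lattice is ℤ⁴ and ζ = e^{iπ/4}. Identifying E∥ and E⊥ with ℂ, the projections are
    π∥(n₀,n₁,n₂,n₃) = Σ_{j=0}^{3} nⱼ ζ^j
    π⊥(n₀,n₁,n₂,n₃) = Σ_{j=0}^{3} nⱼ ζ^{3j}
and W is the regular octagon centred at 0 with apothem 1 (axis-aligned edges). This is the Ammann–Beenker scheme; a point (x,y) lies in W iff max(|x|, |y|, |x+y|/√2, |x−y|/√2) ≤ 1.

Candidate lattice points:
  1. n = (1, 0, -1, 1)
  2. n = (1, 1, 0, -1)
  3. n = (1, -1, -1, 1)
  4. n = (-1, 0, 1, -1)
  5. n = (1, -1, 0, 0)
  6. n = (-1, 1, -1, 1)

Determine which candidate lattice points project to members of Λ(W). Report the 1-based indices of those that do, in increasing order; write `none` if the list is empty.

With ζ = e^{iπ/4} the internal vectors are ζ^0,ζ^3,ζ^6,ζ^9.
candidate 1: n = (1, 0, -1, 1) → π⊥ ≈ (+1.7071, +1.7071); max(|x|,|y|,|x±y|/√2) = 2.4142 > 1 ⇒ ∉ W
candidate 2: n = (1, 1, 0, -1) → π⊥ ≈ (-0.4142, +0.0000); max(|x|,|y|,|x±y|/√2) = 0.4142 ≤ 1 ⇒ ∈ W
candidate 3: n = (1, -1, -1, 1) → π⊥ ≈ (+2.4142, +1.0000); max(|x|,|y|,|x±y|/√2) = 2.4142 > 1 ⇒ ∉ W
candidate 4: n = (-1, 0, 1, -1) → π⊥ ≈ (-1.7071, -1.7071); max(|x|,|y|,|x±y|/√2) = 2.4142 > 1 ⇒ ∉ W
candidate 5: n = (1, -1, 0, 0) → π⊥ ≈ (+1.7071, -0.7071); max(|x|,|y|,|x±y|/√2) = 1.7071 > 1 ⇒ ∉ W
candidate 6: n = (-1, 1, -1, 1) → π⊥ ≈ (-1.0000, +2.4142); max(|x|,|y|,|x±y|/√2) = 2.4142 > 1 ⇒ ∉ W

2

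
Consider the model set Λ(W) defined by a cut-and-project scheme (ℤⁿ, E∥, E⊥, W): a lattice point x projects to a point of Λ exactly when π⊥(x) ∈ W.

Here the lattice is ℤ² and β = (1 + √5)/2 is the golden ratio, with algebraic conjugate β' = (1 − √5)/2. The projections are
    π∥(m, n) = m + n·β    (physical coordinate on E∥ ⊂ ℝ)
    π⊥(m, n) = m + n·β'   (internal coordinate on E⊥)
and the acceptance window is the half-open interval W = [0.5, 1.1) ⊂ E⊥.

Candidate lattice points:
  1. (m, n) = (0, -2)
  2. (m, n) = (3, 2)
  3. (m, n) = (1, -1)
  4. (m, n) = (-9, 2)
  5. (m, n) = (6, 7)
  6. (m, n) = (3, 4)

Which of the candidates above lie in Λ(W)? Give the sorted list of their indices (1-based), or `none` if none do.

6

Numerically β ≈ 1.6180 and β' = −1/β ≈ -0.6180.
#1 (0,-2): internal coord 0 + (-2)·β' = +1.2361; +1.2361 ∉ [0.5, 1.1) → out
#2 (3,2): internal coord 3 + (2)·β' = +1.7639; +1.7639 ∉ [0.5, 1.1) → out
#3 (1,-1): internal coord 1 + (-1)·β' = +1.6180; +1.6180 ∉ [0.5, 1.1) → out
#4 (-9,2): internal coord -9 + (2)·β' = -10.2361; -10.2361 ∉ [0.5, 1.1) → out
#5 (6,7): internal coord 6 + (7)·β' = +1.6738; +1.6738 ∉ [0.5, 1.1) → out
#6 (3,4): internal coord 3 + (4)·β' = +0.5279; +0.5279 ∈ [0.5, 1.1) → IN Λ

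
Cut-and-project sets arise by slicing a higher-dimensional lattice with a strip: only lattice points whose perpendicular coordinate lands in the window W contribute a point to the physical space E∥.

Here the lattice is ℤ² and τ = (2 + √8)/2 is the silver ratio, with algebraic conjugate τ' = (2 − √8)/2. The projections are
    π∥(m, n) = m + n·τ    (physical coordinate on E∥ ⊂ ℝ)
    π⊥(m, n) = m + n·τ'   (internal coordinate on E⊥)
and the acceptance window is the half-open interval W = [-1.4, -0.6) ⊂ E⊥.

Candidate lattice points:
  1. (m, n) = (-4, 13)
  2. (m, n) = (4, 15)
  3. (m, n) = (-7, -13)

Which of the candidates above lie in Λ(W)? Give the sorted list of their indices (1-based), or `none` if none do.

none

τ' = (2−√8)/2 ≈ -0.414214.
#1 (-4,13): internal coord -4 + (13)·τ' = -9.384776; -9.384776 ∉ [-1.4, -0.6) → out
#2 (4,15): internal coord 4 + (15)·τ' = -2.213203; -2.213203 ∉ [-1.4, -0.6) → out
#3 (-7,-13): internal coord -7 + (-13)·τ' = -1.615224; -1.615224 ∉ [-1.4, -0.6) → out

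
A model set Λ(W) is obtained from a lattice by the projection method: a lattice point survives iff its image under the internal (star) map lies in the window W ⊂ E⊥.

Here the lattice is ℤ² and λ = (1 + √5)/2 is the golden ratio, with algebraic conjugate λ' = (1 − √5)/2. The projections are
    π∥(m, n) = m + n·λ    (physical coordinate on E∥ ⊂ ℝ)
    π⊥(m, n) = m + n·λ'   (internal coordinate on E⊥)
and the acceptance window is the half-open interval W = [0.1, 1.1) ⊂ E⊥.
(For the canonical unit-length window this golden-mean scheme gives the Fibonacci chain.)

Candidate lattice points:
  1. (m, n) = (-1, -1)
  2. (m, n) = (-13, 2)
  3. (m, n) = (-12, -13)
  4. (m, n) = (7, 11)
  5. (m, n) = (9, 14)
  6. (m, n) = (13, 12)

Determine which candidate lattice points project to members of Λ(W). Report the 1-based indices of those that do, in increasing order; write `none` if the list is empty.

Compute λ' = (1−√5)/2 = -0.61803, so π⊥(m,n) = m -0.61803·n.
candidate 1: (m,n)=(-1,-1) → π∥ = -1-1·λ ≈ -2.61803, π⊥ = -1-1·λ' ≈ -0.38197 ∉ [0.1, 1.1) ⇒ out
candidate 2: (m,n)=(-13,2) → π∥ = -13+2·λ ≈ -9.76393, π⊥ = -13+2·λ' ≈ -14.23607 ∉ [0.1, 1.1) ⇒ out
candidate 3: (m,n)=(-12,-13) → π∥ = -12-13·λ ≈ -33.03444, π⊥ = -12-13·λ' ≈ -3.96556 ∉ [0.1, 1.1) ⇒ out
candidate 4: (m,n)=(7,11) → π∥ = 7+11·λ ≈ 24.79837, π⊥ = 7+11·λ' ≈ 0.20163 ∈ [0.1, 1.1) ⇒ IN Λ
candidate 5: (m,n)=(9,14) → π∥ = 9+14·λ ≈ 31.65248, π⊥ = 9+14·λ' ≈ 0.34752 ∈ [0.1, 1.1) ⇒ IN Λ
candidate 6: (m,n)=(13,12) → π∥ = 13+12·λ ≈ 32.41641, π⊥ = 13+12·λ' ≈ 5.58359 ∉ [0.1, 1.1) ⇒ out

4, 5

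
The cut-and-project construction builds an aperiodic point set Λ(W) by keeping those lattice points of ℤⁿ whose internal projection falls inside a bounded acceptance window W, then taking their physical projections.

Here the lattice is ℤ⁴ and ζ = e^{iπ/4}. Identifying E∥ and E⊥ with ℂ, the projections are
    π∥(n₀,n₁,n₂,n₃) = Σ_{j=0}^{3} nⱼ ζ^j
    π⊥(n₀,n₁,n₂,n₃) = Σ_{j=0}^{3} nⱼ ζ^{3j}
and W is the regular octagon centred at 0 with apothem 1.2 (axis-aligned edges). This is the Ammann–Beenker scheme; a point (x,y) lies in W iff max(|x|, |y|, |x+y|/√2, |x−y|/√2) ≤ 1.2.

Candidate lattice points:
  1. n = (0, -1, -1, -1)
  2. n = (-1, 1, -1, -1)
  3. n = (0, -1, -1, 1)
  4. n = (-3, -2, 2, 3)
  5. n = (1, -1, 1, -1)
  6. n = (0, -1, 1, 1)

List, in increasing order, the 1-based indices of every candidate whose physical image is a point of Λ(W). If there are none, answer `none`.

Internal map: ζ^{3j} for j=0..3 gives (1,0), (−√2/2,√2/2), (0,−1), (√2/2,√2/2).
candidate 1: n = (0, -1, -1, -1) → π⊥ ≈ (+0.000000, -0.414214); max(|x|,|y|,|x±y|/√2) = 0.414214 ≤ 1.2 ⇒ ∈ W
candidate 2: n = (-1, 1, -1, -1) → π⊥ ≈ (-2.414214, +1.000000); max(|x|,|y|,|x±y|/√2) = 2.414214 > 1.2 ⇒ ∉ W
candidate 3: n = (0, -1, -1, 1) → π⊥ ≈ (+1.414214, +1.000000); max(|x|,|y|,|x±y|/√2) = 1.707107 > 1.2 ⇒ ∉ W
candidate 4: n = (-3, -2, 2, 3) → π⊥ ≈ (+0.535534, -1.292893); max(|x|,|y|,|x±y|/√2) = 1.292893 > 1.2 ⇒ ∉ W
candidate 5: n = (1, -1, 1, -1) → π⊥ ≈ (+1.000000, -2.414214); max(|x|,|y|,|x±y|/√2) = 2.414214 > 1.2 ⇒ ∉ W
candidate 6: n = (0, -1, 1, 1) → π⊥ ≈ (+1.414214, -1.000000); max(|x|,|y|,|x±y|/√2) = 1.707107 > 1.2 ⇒ ∉ W

1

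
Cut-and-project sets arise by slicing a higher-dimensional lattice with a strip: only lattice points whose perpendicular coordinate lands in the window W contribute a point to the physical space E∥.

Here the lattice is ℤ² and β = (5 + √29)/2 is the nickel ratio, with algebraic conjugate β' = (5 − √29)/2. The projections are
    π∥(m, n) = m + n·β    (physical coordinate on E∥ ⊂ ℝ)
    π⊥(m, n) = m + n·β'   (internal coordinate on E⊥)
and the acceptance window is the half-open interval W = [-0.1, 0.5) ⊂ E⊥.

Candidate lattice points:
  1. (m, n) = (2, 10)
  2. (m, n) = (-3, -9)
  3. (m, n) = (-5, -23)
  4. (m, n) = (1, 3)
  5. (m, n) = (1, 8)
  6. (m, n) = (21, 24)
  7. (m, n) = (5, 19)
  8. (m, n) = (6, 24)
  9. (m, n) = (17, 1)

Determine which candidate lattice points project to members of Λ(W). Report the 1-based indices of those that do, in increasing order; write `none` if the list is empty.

1, 4

Numerically β ≈ 5.1926 and β' = −1/β ≈ -0.1926.
[1] lift (2,10): star map gives 0.0742; window check -0.1 ≤ 0.0742 < 0.5 is true → IN Λ
[2] lift (-3,-9): star map gives -1.2668; window check -0.1 ≤ -1.2668 < 0.5 is false → out
[3] lift (-5,-23): star map gives -0.5706; window check -0.1 ≤ -0.5706 < 0.5 is false → out
[4] lift (1,3): star map gives 0.4223; window check -0.1 ≤ 0.4223 < 0.5 is true → IN Λ
[5] lift (1,8): star map gives -0.5407; window check -0.1 ≤ -0.5407 < 0.5 is false → out
[6] lift (21,24): star map gives 16.3780; window check -0.1 ≤ 16.3780 < 0.5 is false → out
[7] lift (5,19): star map gives 1.3409; window check -0.1 ≤ 1.3409 < 0.5 is false → out
[8] lift (6,24): star map gives 1.3780; window check -0.1 ≤ 1.3780 < 0.5 is false → out
[9] lift (17,1): star map gives 16.8074; window check -0.1 ≤ 16.8074 < 0.5 is false → out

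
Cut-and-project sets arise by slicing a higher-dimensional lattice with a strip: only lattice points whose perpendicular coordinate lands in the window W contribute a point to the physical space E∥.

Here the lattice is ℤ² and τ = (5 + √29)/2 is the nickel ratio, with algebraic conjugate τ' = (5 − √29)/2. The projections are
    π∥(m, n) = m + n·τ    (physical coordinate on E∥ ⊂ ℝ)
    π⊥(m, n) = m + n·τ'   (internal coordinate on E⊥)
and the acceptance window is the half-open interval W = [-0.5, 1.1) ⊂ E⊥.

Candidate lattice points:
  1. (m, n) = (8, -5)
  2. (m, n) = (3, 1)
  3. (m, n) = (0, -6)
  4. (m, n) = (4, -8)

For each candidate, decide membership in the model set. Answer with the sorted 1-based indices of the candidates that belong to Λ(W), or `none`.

Compute τ' = (5−√29)/2 = -0.192582, so π⊥(m,n) = m -0.192582·n.
candidate 1: (m,n)=(8,-5) → π∥ = 8-5·τ ≈ -17.962912, π⊥ = 8-5·τ' ≈ 8.962912 ∉ [-0.5, 1.1) ⇒ out
candidate 2: (m,n)=(3,1) → π∥ = 3+1·τ ≈ 8.192582, π⊥ = 3+1·τ' ≈ 2.807418 ∉ [-0.5, 1.1) ⇒ out
candidate 3: (m,n)=(0,-6) → π∥ = 0-6·τ ≈ -31.155494, π⊥ = 0-6·τ' ≈ 1.155494 ∉ [-0.5, 1.1) ⇒ out
candidate 4: (m,n)=(4,-8) → π∥ = 4-8·τ ≈ -37.540659, π⊥ = 4-8·τ' ≈ 5.540659 ∉ [-0.5, 1.1) ⇒ out

none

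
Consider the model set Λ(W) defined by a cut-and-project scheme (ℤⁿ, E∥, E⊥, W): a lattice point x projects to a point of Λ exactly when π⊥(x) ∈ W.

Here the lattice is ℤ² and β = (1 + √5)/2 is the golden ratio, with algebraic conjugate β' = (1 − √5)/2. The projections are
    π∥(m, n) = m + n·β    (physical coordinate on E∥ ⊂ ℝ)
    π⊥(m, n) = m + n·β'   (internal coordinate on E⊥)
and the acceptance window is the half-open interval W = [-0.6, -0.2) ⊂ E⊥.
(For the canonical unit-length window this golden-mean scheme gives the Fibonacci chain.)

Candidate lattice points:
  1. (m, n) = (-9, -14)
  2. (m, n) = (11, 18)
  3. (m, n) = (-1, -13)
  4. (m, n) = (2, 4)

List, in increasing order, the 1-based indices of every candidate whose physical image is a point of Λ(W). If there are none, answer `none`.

1, 4

β' = (1−√5)/2 ≈ -0.618034.
#1 (-9,-14): internal coord -9 + (-14)·β' = -0.347524; -0.347524 ∈ [-0.6, -0.2) → IN Λ
#2 (11,18): internal coord 11 + (18)·β' = -0.124612; -0.124612 ∉ [-0.6, -0.2) → out
#3 (-1,-13): internal coord -1 + (-13)·β' = +7.034442; +7.034442 ∉ [-0.6, -0.2) → out
#4 (2,4): internal coord 2 + (4)·β' = -0.472136; -0.472136 ∈ [-0.6, -0.2) → IN Λ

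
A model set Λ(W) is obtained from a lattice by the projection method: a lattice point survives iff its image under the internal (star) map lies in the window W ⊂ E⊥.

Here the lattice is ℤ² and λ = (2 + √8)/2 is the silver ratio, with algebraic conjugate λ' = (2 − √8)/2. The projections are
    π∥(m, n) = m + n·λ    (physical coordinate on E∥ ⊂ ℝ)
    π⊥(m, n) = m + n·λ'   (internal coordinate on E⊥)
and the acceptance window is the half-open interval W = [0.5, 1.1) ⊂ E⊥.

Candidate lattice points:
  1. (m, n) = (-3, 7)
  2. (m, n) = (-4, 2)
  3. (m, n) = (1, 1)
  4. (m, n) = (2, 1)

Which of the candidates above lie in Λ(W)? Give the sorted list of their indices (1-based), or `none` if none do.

3

Compute λ' = (2−√8)/2 = -0.41421, so π⊥(m,n) = m -0.41421·n.
candidate 1: (m,n)=(-3,7) → π∥ = -3+7·λ ≈ 13.89949, π⊥ = -3+7·λ' ≈ -5.89949 ∉ [0.5, 1.1) ⇒ out
candidate 2: (m,n)=(-4,2) → π∥ = -4+2·λ ≈ 0.82843, π⊥ = -4+2·λ' ≈ -4.82843 ∉ [0.5, 1.1) ⇒ out
candidate 3: (m,n)=(1,1) → π∥ = 1+1·λ ≈ 3.41421, π⊥ = 1+1·λ' ≈ 0.58579 ∈ [0.5, 1.1) ⇒ IN Λ
candidate 4: (m,n)=(2,1) → π∥ = 2+1·λ ≈ 4.41421, π⊥ = 2+1·λ' ≈ 1.58579 ∉ [0.5, 1.1) ⇒ out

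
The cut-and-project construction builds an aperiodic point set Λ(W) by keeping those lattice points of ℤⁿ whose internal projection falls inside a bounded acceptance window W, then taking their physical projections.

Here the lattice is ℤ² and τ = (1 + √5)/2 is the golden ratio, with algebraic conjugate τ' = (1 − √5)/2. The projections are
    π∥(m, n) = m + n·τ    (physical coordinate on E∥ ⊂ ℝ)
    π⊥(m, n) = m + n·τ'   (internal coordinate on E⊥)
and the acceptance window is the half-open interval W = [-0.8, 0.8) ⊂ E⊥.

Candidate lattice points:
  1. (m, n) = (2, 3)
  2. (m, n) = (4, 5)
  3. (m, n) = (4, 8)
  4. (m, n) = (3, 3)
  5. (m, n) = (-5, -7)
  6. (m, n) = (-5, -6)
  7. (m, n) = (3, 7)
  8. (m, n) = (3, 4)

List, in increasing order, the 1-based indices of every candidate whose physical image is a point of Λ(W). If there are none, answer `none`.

Compute τ' = (1−√5)/2 = -0.61803, so π⊥(m,n) = m -0.61803·n.
#1 (2,3): internal coord 2 + (3)·τ' = +0.14590; +0.14590 ∈ [-0.8, 0.8) → IN Λ
#2 (4,5): internal coord 4 + (5)·τ' = +0.90983; +0.90983 ∉ [-0.8, 0.8) → out
#3 (4,8): internal coord 4 + (8)·τ' = -0.94427; -0.94427 ∉ [-0.8, 0.8) → out
#4 (3,3): internal coord 3 + (3)·τ' = +1.14590; +1.14590 ∉ [-0.8, 0.8) → out
#5 (-5,-7): internal coord -5 + (-7)·τ' = -0.67376; -0.67376 ∈ [-0.8, 0.8) → IN Λ
#6 (-5,-6): internal coord -5 + (-6)·τ' = -1.29180; -1.29180 ∉ [-0.8, 0.8) → out
#7 (3,7): internal coord 3 + (7)·τ' = -1.32624; -1.32624 ∉ [-0.8, 0.8) → out
#8 (3,4): internal coord 3 + (4)·τ' = +0.52786; +0.52786 ∈ [-0.8, 0.8) → IN Λ

1, 5, 8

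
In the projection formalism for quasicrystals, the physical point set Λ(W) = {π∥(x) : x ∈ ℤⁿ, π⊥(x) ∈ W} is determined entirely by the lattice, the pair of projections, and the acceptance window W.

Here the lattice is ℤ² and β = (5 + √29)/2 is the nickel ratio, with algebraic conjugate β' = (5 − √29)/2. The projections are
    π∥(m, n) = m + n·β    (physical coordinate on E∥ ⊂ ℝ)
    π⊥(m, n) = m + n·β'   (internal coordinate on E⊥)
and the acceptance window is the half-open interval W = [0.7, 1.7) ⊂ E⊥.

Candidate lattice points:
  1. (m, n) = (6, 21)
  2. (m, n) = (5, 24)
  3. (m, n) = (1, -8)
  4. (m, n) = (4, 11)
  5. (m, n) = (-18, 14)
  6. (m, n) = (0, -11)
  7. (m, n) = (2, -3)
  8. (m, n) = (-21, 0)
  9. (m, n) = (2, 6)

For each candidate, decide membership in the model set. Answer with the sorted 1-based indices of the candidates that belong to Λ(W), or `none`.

9

Compute β' = (5−√29)/2 = -0.1926, so π⊥(m,n) = m -0.1926·n.
[1] lift (6,21): star map gives 1.9558; window check 0.7 ≤ 1.9558 < 1.7 is false → out
[2] lift (5,24): star map gives 0.3780; window check 0.7 ≤ 0.3780 < 1.7 is false → out
[3] lift (1,-8): star map gives 2.5407; window check 0.7 ≤ 2.5407 < 1.7 is false → out
[4] lift (4,11): star map gives 1.8816; window check 0.7 ≤ 1.8816 < 1.7 is false → out
[5] lift (-18,14): star map gives -20.6962; window check 0.7 ≤ -20.6962 < 1.7 is false → out
[6] lift (0,-11): star map gives 2.1184; window check 0.7 ≤ 2.1184 < 1.7 is false → out
[7] lift (2,-3): star map gives 2.5777; window check 0.7 ≤ 2.5777 < 1.7 is false → out
[8] lift (-21,0): star map gives -21.0000; window check 0.7 ≤ -21.0000 < 1.7 is false → out
[9] lift (2,6): star map gives 0.8445; window check 0.7 ≤ 0.8445 < 1.7 is true → IN Λ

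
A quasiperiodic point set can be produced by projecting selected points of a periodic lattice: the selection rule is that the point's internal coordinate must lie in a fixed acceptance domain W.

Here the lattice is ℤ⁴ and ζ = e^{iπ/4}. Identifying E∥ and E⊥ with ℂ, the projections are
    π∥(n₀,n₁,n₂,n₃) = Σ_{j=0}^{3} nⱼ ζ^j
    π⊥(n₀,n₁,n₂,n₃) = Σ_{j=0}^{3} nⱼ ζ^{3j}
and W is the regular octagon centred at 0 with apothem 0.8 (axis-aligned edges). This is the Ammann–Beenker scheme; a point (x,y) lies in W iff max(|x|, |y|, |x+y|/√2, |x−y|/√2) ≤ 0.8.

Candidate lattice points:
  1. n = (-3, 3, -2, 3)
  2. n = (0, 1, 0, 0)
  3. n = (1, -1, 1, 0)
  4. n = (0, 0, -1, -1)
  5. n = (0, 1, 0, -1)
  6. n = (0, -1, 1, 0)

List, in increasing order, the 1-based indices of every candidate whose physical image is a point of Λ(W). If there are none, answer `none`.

4

Internal map: ζ^{3j} for j=0..3 gives (1,0), (−√2/2,√2/2), (0,−1), (√2/2,√2/2).
#1 (-3, 3, -2, 3): internal (-3.000000, 6.242641); octagon support 6.535534 vs apothem 0.8 → ∉ W
#2 (0, 1, 0, 0): internal (-0.707107, 0.707107); octagon support 1.000000 vs apothem 0.8 → ∉ W
#3 (1, -1, 1, 0): internal (1.707107, -1.707107); octagon support 2.414214 vs apothem 0.8 → ∉ W
#4 (0, 0, -1, -1): internal (-0.707107, 0.292893); octagon support 0.707107 vs apothem 0.8 → ∈ W
#5 (0, 1, 0, -1): internal (-1.414214, 0.000000); octagon support 1.414214 vs apothem 0.8 → ∉ W
#6 (0, -1, 1, 0): internal (0.707107, -1.707107); octagon support 1.707107 vs apothem 0.8 → ∉ W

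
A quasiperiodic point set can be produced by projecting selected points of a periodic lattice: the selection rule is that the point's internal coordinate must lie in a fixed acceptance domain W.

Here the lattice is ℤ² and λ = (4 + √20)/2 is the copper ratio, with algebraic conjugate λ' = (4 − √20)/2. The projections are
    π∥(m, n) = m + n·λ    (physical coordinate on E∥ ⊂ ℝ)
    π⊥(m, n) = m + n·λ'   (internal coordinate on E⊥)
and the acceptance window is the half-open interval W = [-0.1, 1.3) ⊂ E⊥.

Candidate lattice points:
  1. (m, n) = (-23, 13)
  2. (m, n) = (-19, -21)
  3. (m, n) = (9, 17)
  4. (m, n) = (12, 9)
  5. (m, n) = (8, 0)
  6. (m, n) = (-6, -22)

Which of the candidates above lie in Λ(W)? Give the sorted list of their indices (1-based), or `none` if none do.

none

Numerically λ ≈ 4.236068 and λ' = −1/λ ≈ -0.236068.
candidate 1: (m,n)=(-23,13) → π∥ = -23+13·λ ≈ 32.068884, π⊥ = -23+13·λ' ≈ -26.068884 ∉ [-0.1, 1.3) ⇒ out
candidate 2: (m,n)=(-19,-21) → π∥ = -19-21·λ ≈ -107.957428, π⊥ = -19-21·λ' ≈ -14.042572 ∉ [-0.1, 1.3) ⇒ out
candidate 3: (m,n)=(9,17) → π∥ = 9+17·λ ≈ 81.013156, π⊥ = 9+17·λ' ≈ 4.986844 ∉ [-0.1, 1.3) ⇒ out
candidate 4: (m,n)=(12,9) → π∥ = 12+9·λ ≈ 50.124612, π⊥ = 12+9·λ' ≈ 9.875388 ∉ [-0.1, 1.3) ⇒ out
candidate 5: (m,n)=(8,0) → π∥ = 8+0·λ ≈ 8.000000, π⊥ = 8+0·λ' ≈ 8.000000 ∉ [-0.1, 1.3) ⇒ out
candidate 6: (m,n)=(-6,-22) → π∥ = -6-22·λ ≈ -99.193496, π⊥ = -6-22·λ' ≈ -0.806504 ∉ [-0.1, 1.3) ⇒ out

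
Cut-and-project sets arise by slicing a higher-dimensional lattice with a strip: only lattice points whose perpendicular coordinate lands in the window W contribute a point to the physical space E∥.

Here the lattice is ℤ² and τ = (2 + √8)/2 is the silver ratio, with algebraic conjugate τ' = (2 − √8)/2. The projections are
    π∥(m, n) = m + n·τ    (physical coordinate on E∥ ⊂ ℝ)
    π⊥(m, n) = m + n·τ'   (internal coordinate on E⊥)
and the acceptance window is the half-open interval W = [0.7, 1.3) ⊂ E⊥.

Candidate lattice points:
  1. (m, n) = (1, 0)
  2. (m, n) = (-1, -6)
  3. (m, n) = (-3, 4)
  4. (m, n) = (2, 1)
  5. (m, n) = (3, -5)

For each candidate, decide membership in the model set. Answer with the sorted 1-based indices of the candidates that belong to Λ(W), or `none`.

1

τ' = (2−√8)/2 ≈ -0.414214.
#1 (1,0): internal coord 1 + (0)·τ' = +1.000000; +1.000000 ∈ [0.7, 1.3) → IN Λ
#2 (-1,-6): internal coord -1 + (-6)·τ' = +1.485281; +1.485281 ∉ [0.7, 1.3) → out
#3 (-3,4): internal coord -3 + (4)·τ' = -4.656854; -4.656854 ∉ [0.7, 1.3) → out
#4 (2,1): internal coord 2 + (1)·τ' = +1.585786; +1.585786 ∉ [0.7, 1.3) → out
#5 (3,-5): internal coord 3 + (-5)·τ' = +5.071068; +5.071068 ∉ [0.7, 1.3) → out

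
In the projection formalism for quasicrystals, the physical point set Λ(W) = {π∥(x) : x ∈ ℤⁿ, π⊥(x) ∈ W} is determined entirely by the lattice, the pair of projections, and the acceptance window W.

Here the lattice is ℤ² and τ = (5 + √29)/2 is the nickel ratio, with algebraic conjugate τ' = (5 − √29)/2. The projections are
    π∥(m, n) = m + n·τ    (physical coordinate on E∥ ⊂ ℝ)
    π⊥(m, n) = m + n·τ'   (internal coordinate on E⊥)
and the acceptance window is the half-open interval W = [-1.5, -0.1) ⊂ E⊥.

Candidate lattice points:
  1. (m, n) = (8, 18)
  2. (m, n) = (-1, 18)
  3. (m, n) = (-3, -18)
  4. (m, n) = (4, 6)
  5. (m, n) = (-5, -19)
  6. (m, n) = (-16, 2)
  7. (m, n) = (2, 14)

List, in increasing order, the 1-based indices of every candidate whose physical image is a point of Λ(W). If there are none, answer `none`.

Compute τ' = (5−√29)/2 = -0.1926, so π⊥(m,n) = m -0.1926·n.
[1] lift (8,18): star map gives 4.5335; window check -1.5 ≤ 4.5335 < -0.1 is false → out
[2] lift (-1,18): star map gives -4.4665; window check -1.5 ≤ -4.4665 < -0.1 is false → out
[3] lift (-3,-18): star map gives 0.4665; window check -1.5 ≤ 0.4665 < -0.1 is false → out
[4] lift (4,6): star map gives 2.8445; window check -1.5 ≤ 2.8445 < -0.1 is false → out
[5] lift (-5,-19): star map gives -1.3409; window check -1.5 ≤ -1.3409 < -0.1 is true → IN Λ
[6] lift (-16,2): star map gives -16.3852; window check -1.5 ≤ -16.3852 < -0.1 is false → out
[7] lift (2,14): star map gives -0.6962; window check -1.5 ≤ -0.6962 < -0.1 is true → IN Λ

5, 7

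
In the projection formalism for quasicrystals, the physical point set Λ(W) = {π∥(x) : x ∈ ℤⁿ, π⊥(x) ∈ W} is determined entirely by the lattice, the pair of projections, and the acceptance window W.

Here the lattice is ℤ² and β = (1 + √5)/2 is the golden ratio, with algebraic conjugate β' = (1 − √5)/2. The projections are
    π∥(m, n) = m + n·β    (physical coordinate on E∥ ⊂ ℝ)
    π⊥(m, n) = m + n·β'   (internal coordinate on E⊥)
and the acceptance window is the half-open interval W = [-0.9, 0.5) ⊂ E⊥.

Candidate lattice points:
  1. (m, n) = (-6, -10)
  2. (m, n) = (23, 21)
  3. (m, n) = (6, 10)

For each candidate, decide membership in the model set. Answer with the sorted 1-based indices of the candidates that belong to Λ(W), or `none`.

Numerically β ≈ 1.6180 and β' = −1/β ≈ -0.6180.
#1 (-6,-10): internal coord -6 + (-10)·β' = +0.1803; +0.1803 ∈ [-0.9, 0.5) → IN Λ
#2 (23,21): internal coord 23 + (21)·β' = +10.0213; +10.0213 ∉ [-0.9, 0.5) → out
#3 (6,10): internal coord 6 + (10)·β' = -0.1803; -0.1803 ∈ [-0.9, 0.5) → IN Λ

1, 3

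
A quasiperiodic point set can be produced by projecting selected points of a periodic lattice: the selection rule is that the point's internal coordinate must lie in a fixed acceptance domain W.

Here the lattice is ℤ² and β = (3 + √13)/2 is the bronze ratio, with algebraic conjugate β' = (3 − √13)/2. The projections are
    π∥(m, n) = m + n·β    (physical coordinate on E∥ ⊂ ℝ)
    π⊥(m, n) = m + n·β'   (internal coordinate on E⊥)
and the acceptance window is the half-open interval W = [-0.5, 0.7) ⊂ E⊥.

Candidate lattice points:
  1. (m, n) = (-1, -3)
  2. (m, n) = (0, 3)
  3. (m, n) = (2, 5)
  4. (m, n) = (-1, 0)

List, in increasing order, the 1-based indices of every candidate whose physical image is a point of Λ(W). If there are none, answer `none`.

1, 3

β' = (3−√13)/2 ≈ -0.302776.
candidate 1: (m,n)=(-1,-3) → π∥ = -1-3·β ≈ -10.908327, π⊥ = -1-3·β' ≈ -0.091673 ∈ [-0.5, 0.7) ⇒ IN Λ
candidate 2: (m,n)=(0,3) → π∥ = 0+3·β ≈ 9.908327, π⊥ = 0+3·β' ≈ -0.908327 ∉ [-0.5, 0.7) ⇒ out
candidate 3: (m,n)=(2,5) → π∥ = 2+5·β ≈ 18.513878, π⊥ = 2+5·β' ≈ 0.486122 ∈ [-0.5, 0.7) ⇒ IN Λ
candidate 4: (m,n)=(-1,0) → π∥ = -1+0·β ≈ -1.000000, π⊥ = -1+0·β' ≈ -1.000000 ∉ [-0.5, 0.7) ⇒ out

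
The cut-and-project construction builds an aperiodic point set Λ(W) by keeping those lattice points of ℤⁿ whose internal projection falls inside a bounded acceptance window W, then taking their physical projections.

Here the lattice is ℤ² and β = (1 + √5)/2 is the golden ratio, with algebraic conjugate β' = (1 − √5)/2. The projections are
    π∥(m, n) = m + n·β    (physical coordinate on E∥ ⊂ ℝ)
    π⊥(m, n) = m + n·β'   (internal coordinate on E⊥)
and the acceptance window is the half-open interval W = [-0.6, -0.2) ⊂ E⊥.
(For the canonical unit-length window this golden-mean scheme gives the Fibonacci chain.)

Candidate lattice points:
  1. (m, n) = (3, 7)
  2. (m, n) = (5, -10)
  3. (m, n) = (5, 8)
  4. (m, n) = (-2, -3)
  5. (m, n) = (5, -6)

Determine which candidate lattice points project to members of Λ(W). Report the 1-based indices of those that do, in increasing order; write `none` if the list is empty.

β' = (1−√5)/2 ≈ -0.618034.
candidate 1: (m,n)=(3,7) → π∥ = 3+7·β ≈ 14.326238, π⊥ = 3+7·β' ≈ -1.326238 ∉ [-0.6, -0.2) ⇒ out
candidate 2: (m,n)=(5,-10) → π∥ = 5-10·β ≈ -11.180340, π⊥ = 5-10·β' ≈ 11.180340 ∉ [-0.6, -0.2) ⇒ out
candidate 3: (m,n)=(5,8) → π∥ = 5+8·β ≈ 17.944272, π⊥ = 5+8·β' ≈ 0.055728 ∉ [-0.6, -0.2) ⇒ out
candidate 4: (m,n)=(-2,-3) → π∥ = -2-3·β ≈ -6.854102, π⊥ = -2-3·β' ≈ -0.145898 ∉ [-0.6, -0.2) ⇒ out
candidate 5: (m,n)=(5,-6) → π∥ = 5-6·β ≈ -4.708204, π⊥ = 5-6·β' ≈ 8.708204 ∉ [-0.6, -0.2) ⇒ out

none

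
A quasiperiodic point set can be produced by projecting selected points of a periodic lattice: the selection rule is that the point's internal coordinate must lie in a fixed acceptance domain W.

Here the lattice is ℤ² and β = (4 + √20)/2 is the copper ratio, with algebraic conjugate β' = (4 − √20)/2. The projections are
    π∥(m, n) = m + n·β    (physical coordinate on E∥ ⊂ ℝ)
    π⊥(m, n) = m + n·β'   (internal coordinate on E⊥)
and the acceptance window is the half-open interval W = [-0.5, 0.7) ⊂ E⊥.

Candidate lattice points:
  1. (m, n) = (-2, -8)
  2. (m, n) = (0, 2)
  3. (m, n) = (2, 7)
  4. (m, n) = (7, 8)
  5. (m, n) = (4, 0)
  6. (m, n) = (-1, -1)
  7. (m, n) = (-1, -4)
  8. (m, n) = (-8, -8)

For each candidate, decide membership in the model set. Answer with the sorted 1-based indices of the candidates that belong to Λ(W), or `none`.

1, 2, 3, 7

β' = (4−√20)/2 ≈ -0.236068.
#1 (-2,-8): internal coord -2 + (-8)·β' = -0.111456; -0.111456 ∈ [-0.5, 0.7) → IN Λ
#2 (0,2): internal coord 0 + (2)·β' = -0.472136; -0.472136 ∈ [-0.5, 0.7) → IN Λ
#3 (2,7): internal coord 2 + (7)·β' = +0.347524; +0.347524 ∈ [-0.5, 0.7) → IN Λ
#4 (7,8): internal coord 7 + (8)·β' = +5.111456; +5.111456 ∉ [-0.5, 0.7) → out
#5 (4,0): internal coord 4 + (0)·β' = +4.000000; +4.000000 ∉ [-0.5, 0.7) → out
#6 (-1,-1): internal coord -1 + (-1)·β' = -0.763932; -0.763932 ∉ [-0.5, 0.7) → out
#7 (-1,-4): internal coord -1 + (-4)·β' = -0.055728; -0.055728 ∈ [-0.5, 0.7) → IN Λ
#8 (-8,-8): internal coord -8 + (-8)·β' = -6.111456; -6.111456 ∉ [-0.5, 0.7) → out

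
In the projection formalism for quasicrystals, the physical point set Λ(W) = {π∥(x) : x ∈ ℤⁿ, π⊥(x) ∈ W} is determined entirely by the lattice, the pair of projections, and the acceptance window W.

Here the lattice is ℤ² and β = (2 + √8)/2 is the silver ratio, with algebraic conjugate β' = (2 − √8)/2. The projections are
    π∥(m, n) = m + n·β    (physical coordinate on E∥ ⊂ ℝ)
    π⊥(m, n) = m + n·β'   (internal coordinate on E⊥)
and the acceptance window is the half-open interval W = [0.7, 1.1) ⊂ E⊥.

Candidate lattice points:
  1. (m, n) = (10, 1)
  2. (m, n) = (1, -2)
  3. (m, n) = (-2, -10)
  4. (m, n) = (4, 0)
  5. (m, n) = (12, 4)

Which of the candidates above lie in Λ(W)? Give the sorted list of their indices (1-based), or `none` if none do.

β' = (2−√8)/2 ≈ -0.41421.
[1] lift (10,1): star map gives 9.58579; window check 0.7 ≤ 9.58579 < 1.1 is false → out
[2] lift (1,-2): star map gives 1.82843; window check 0.7 ≤ 1.82843 < 1.1 is false → out
[3] lift (-2,-10): star map gives 2.14214; window check 0.7 ≤ 2.14214 < 1.1 is false → out
[4] lift (4,0): star map gives 4.00000; window check 0.7 ≤ 4.00000 < 1.1 is false → out
[5] lift (12,4): star map gives 10.34315; window check 0.7 ≤ 10.34315 < 1.1 is false → out

none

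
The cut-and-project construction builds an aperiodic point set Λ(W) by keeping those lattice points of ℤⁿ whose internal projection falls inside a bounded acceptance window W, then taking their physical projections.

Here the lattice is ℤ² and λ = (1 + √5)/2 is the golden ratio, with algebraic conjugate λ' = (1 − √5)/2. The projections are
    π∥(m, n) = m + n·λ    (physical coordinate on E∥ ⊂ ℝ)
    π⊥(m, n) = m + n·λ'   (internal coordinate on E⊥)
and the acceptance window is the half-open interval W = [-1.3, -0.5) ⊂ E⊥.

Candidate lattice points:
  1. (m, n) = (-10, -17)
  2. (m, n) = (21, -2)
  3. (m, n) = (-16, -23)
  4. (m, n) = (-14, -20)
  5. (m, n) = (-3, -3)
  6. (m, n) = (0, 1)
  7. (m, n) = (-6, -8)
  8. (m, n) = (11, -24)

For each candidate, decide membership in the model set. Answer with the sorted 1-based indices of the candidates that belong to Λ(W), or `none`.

Numerically λ ≈ 1.61803 and λ' = −1/λ ≈ -0.61803.
candidate 1: (m,n)=(-10,-17) → π∥ = -10-17·λ ≈ -37.50658, π⊥ = -10-17·λ' ≈ 0.50658 ∉ [-1.3, -0.5) ⇒ out
candidate 2: (m,n)=(21,-2) → π∥ = 21-2·λ ≈ 17.76393, π⊥ = 21-2·λ' ≈ 22.23607 ∉ [-1.3, -0.5) ⇒ out
candidate 3: (m,n)=(-16,-23) → π∥ = -16-23·λ ≈ -53.21478, π⊥ = -16-23·λ' ≈ -1.78522 ∉ [-1.3, -0.5) ⇒ out
candidate 4: (m,n)=(-14,-20) → π∥ = -14-20·λ ≈ -46.36068, π⊥ = -14-20·λ' ≈ -1.63932 ∉ [-1.3, -0.5) ⇒ out
candidate 5: (m,n)=(-3,-3) → π∥ = -3-3·λ ≈ -7.85410, π⊥ = -3-3·λ' ≈ -1.14590 ∈ [-1.3, -0.5) ⇒ IN Λ
candidate 6: (m,n)=(0,1) → π∥ = 0+1·λ ≈ 1.61803, π⊥ = 0+1·λ' ≈ -0.61803 ∈ [-1.3, -0.5) ⇒ IN Λ
candidate 7: (m,n)=(-6,-8) → π∥ = -6-8·λ ≈ -18.94427, π⊥ = -6-8·λ' ≈ -1.05573 ∈ [-1.3, -0.5) ⇒ IN Λ
candidate 8: (m,n)=(11,-24) → π∥ = 11-24·λ ≈ -27.83282, π⊥ = 11-24·λ' ≈ 25.83282 ∉ [-1.3, -0.5) ⇒ out

5, 6, 7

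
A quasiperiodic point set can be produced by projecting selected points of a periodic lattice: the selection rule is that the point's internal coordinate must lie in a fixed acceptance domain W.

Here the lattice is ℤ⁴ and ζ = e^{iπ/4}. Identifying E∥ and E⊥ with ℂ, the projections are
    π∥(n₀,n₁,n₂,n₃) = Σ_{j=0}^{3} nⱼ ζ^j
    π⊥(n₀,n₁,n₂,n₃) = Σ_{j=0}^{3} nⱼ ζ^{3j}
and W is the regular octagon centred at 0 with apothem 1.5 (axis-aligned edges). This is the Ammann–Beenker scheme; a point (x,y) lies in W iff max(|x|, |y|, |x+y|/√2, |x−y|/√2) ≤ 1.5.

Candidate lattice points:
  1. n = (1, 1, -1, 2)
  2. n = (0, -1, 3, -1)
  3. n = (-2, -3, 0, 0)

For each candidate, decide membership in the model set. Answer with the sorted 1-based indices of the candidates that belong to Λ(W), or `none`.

none

With ζ = e^{iπ/4} the internal vectors are ζ^0,ζ^3,ζ^6,ζ^9.
candidate 1: n = (1, 1, -1, 2) → π⊥ ≈ (+1.7071, +3.1213); max(|x|,|y|,|x±y|/√2) = 3.4142 > 1.5 ⇒ ∉ W
candidate 2: n = (0, -1, 3, -1) → π⊥ ≈ (+0.0000, -4.4142); max(|x|,|y|,|x±y|/√2) = 4.4142 > 1.5 ⇒ ∉ W
candidate 3: n = (-2, -3, 0, 0) → π⊥ ≈ (+0.1213, -2.1213); max(|x|,|y|,|x±y|/√2) = 2.1213 > 1.5 ⇒ ∉ W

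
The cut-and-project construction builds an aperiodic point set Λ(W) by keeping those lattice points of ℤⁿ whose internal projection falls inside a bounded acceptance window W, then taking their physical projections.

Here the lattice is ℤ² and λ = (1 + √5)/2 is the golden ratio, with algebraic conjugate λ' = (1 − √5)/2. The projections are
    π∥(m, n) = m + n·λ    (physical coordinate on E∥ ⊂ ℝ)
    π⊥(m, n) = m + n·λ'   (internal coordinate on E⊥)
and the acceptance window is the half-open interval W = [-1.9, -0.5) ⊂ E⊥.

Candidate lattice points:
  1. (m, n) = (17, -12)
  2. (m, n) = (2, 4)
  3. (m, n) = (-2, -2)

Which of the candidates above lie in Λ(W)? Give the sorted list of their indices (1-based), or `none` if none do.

λ' = (1−√5)/2 ≈ -0.618034.
#1 (17,-12): internal coord 17 + (-12)·λ' = +24.416408; +24.416408 ∉ [-1.9, -0.5) → out
#2 (2,4): internal coord 2 + (4)·λ' = -0.472136; -0.472136 ∉ [-1.9, -0.5) → out
#3 (-2,-2): internal coord -2 + (-2)·λ' = -0.763932; -0.763932 ∈ [-1.9, -0.5) → IN Λ

3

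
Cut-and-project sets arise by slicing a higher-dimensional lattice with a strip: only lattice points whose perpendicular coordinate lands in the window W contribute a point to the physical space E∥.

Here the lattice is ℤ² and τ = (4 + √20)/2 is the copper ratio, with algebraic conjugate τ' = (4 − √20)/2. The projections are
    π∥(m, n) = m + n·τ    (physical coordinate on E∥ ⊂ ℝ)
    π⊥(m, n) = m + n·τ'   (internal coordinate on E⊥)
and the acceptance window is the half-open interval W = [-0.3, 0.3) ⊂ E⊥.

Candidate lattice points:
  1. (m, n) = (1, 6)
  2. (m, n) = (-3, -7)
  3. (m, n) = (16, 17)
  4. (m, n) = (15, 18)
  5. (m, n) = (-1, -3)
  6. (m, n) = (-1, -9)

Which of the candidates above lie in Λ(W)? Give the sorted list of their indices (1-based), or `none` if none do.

5

Numerically τ ≈ 4.236068 and τ' = −1/τ ≈ -0.236068.
[1] lift (1,6): star map gives -0.416408; window check -0.3 ≤ -0.416408 < 0.3 is false → out
[2] lift (-3,-7): star map gives -1.347524; window check -0.3 ≤ -1.347524 < 0.3 is false → out
[3] lift (16,17): star map gives 11.986844; window check -0.3 ≤ 11.986844 < 0.3 is false → out
[4] lift (15,18): star map gives 10.750776; window check -0.3 ≤ 10.750776 < 0.3 is false → out
[5] lift (-1,-3): star map gives -0.291796; window check -0.3 ≤ -0.291796 < 0.3 is true → IN Λ
[6] lift (-1,-9): star map gives 1.124612; window check -0.3 ≤ 1.124612 < 0.3 is false → out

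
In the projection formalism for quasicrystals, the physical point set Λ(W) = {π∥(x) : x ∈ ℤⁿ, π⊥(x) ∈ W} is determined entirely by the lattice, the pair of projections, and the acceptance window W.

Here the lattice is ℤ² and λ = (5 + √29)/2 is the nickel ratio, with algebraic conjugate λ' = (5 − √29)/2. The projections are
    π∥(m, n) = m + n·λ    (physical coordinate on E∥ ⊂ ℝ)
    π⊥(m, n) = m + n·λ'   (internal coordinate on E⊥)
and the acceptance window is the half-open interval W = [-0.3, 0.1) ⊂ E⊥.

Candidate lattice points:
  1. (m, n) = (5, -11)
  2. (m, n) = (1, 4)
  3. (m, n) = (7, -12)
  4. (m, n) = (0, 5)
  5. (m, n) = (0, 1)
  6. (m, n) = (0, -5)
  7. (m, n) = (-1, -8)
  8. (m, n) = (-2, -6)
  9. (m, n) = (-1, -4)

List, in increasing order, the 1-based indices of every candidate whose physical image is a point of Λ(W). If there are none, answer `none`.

Numerically λ ≈ 5.1926 and λ' = −1/λ ≈ -0.1926.
#1 (5,-11): internal coord 5 + (-11)·λ' = +7.1184; +7.1184 ∉ [-0.3, 0.1) → out
#2 (1,4): internal coord 1 + (4)·λ' = +0.2297; +0.2297 ∉ [-0.3, 0.1) → out
#3 (7,-12): internal coord 7 + (-12)·λ' = +9.3110; +9.3110 ∉ [-0.3, 0.1) → out
#4 (0,5): internal coord 0 + (5)·λ' = -0.9629; -0.9629 ∉ [-0.3, 0.1) → out
#5 (0,1): internal coord 0 + (1)·λ' = -0.1926; -0.1926 ∈ [-0.3, 0.1) → IN Λ
#6 (0,-5): internal coord 0 + (-5)·λ' = +0.9629; +0.9629 ∉ [-0.3, 0.1) → out
#7 (-1,-8): internal coord -1 + (-8)·λ' = +0.5407; +0.5407 ∉ [-0.3, 0.1) → out
#8 (-2,-6): internal coord -2 + (-6)·λ' = -0.8445; -0.8445 ∉ [-0.3, 0.1) → out
#9 (-1,-4): internal coord -1 + (-4)·λ' = -0.2297; -0.2297 ∈ [-0.3, 0.1) → IN Λ

5, 9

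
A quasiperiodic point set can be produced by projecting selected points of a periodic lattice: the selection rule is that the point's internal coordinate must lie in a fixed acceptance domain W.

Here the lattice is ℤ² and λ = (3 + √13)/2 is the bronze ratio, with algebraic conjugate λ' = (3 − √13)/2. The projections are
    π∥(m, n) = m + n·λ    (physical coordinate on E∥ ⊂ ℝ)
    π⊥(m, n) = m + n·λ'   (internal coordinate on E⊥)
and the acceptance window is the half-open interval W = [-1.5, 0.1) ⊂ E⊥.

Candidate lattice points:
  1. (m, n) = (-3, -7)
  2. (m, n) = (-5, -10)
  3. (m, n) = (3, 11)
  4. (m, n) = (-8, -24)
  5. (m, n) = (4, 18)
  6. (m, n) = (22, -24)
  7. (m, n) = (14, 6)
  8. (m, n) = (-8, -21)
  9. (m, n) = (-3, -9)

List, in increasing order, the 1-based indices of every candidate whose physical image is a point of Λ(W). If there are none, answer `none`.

Numerically λ ≈ 3.302776 and λ' = −1/λ ≈ -0.302776.
#1 (-3,-7): internal coord -3 + (-7)·λ' = -0.880571; -0.880571 ∈ [-1.5, 0.1) → IN Λ
#2 (-5,-10): internal coord -5 + (-10)·λ' = -1.972244; -1.972244 ∉ [-1.5, 0.1) → out
#3 (3,11): internal coord 3 + (11)·λ' = -0.330532; -0.330532 ∈ [-1.5, 0.1) → IN Λ
#4 (-8,-24): internal coord -8 + (-24)·λ' = -0.733385; -0.733385 ∈ [-1.5, 0.1) → IN Λ
#5 (4,18): internal coord 4 + (18)·λ' = -1.449961; -1.449961 ∈ [-1.5, 0.1) → IN Λ
#6 (22,-24): internal coord 22 + (-24)·λ' = +29.266615; +29.266615 ∉ [-1.5, 0.1) → out
#7 (14,6): internal coord 14 + (6)·λ' = +12.183346; +12.183346 ∉ [-1.5, 0.1) → out
#8 (-8,-21): internal coord -8 + (-21)·λ' = -1.641712; -1.641712 ∉ [-1.5, 0.1) → out
#9 (-3,-9): internal coord -3 + (-9)·λ' = -0.275019; -0.275019 ∈ [-1.5, 0.1) → IN Λ

1, 3, 4, 5, 9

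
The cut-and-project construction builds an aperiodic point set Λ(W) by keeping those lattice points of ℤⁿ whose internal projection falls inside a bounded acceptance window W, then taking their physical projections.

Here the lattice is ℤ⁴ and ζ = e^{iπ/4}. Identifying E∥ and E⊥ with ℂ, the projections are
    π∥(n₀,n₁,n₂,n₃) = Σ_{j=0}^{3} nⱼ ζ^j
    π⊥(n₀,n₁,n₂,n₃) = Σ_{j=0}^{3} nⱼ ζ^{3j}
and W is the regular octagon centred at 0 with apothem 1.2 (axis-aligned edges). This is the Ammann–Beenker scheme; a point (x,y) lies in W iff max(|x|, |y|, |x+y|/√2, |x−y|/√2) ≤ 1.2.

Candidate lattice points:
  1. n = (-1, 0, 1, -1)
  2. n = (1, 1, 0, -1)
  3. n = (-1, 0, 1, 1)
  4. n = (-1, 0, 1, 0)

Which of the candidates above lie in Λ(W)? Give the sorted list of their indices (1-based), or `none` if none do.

2, 3

π⊥(n) = n₀ + n₁ζ³ + n₂ζ⁶ + n₃ζ⁹ where ζ = e^{iπ/4}.
#1 (-1, 0, 1, -1): internal (-1.7071, -1.7071); octagon support 2.4142 vs apothem 1.2 → ∉ W
#2 (1, 1, 0, -1): internal (-0.4142, 0.0000); octagon support 0.4142 vs apothem 1.2 → ∈ W
#3 (-1, 0, 1, 1): internal (-0.2929, -0.2929); octagon support 0.4142 vs apothem 1.2 → ∈ W
#4 (-1, 0, 1, 0): internal (-1.0000, -1.0000); octagon support 1.4142 vs apothem 1.2 → ∉ W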